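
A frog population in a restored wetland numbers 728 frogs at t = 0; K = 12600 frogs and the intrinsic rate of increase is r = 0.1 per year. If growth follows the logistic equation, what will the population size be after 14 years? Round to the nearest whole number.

A = (K − N₀)/N₀ = (12600 − 728)/728 = 16.308.
N(t) = K/(1 + A·e^(−rt)) = 12600/(1 + 16.308×e^(−0.1×14)).
e^(−1.4) = 0.2466; denominator = 1 + 16.308×0.2466 = 5.0214.
N = 12600/5.0214 = 2509.25.

2509 frogs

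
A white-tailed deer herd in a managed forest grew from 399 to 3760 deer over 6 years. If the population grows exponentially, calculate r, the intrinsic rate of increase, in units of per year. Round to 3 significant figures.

From N(t) = N₀·e^(rt): e^(r·6) = 3760/399 = 9.4236.
r·6 = ln(9.4236) = 2.2432, so r = 2.2432/6 = 0.37387.

0.374 per year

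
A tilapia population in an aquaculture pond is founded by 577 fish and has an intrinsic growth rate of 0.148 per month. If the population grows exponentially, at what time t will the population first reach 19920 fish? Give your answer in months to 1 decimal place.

Set N₀·e^(rt) = 19920: e^(0.148·t) = 19920/577 = 34.523.
0.148·t = ln(34.523) = 3.5416, so t = 3.5416/0.148 = 23.93.

23.9 months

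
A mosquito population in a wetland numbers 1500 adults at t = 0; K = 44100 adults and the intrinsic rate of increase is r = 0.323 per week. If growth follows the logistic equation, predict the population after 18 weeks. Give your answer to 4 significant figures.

40650 adults

A = (K − N₀)/N₀ = (44100 − 1500)/1500 = 28.4.
N(t) = K/(1 + A·e^(−rt)) = 44100/(1 + 28.4×e^(−0.323×18)).
e^(−5.814) = 0.0029855; denominator = 1 + 28.4×0.0029855 = 1.0848.
N = 44100/1.0848 = 40653.1.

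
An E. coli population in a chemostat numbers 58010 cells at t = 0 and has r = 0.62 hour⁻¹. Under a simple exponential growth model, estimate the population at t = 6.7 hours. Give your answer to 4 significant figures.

N(t) = N₀·e^(rt) = 58010 × e^(0.62×6.7) = 58010 × e^4.154.
e^4.154 ≈ 63.688, so N ≈ 58010 × 63.688 = 3.694555×10^6.

3695000 cells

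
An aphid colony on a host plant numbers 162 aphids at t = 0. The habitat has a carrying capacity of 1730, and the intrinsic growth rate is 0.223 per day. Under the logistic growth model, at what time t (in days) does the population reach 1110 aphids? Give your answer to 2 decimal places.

A = (K − N₀)/N₀ = (1730 − 162)/162 = 9.679.
Solve 1730/(1 + 9.679·e^(−0.223t)) = 1110: 1 + 9.679·e^(−0.223t) = 1.5586, so e^(−0.223t) = 0.0577082.
−0.223·t = ln(0.0577082) = -2.8524, so t = 2.8524/0.223 = 12.791.

12.79 days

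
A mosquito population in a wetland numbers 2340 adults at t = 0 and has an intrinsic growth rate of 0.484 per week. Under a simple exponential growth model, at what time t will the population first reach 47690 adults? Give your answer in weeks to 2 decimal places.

Set N₀·e^(rt) = 47690: e^(0.484·t) = 47690/2340 = 20.38.
0.484·t = ln(20.38) = 3.0146, so t = 3.0146/0.484 = 6.2285.

6.23 weeks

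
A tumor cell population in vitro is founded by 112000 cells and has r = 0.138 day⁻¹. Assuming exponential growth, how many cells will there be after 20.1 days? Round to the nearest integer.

1794172 cells

N(t) = N₀·e^(rt) = 112000 × e^(0.138×20.1) = 112000 × e^2.774.
e^2.774 ≈ 16.019, so N ≈ 112000 × 16.019 = 1.794172×10^6.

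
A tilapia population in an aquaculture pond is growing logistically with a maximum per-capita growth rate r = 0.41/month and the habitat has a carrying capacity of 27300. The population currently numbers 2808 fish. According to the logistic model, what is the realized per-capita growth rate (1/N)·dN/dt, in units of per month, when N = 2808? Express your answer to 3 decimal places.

(1/N)·dN/dt = r(1 − N/K) = 0.41 × (1 − 2808/27300).
= 0.41 × 0.89714 = 0.36783.

0.368 per month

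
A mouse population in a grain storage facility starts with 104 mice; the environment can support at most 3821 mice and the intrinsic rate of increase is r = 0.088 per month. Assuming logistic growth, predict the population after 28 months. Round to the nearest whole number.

A = (K − N₀)/N₀ = (3821 − 104)/104 = 35.74.
N(t) = K/(1 + A·e^(−rt)) = 3821/(1 + 35.74×e^(−0.088×28)).
e^(−2.464) = 0.085094; denominator = 1 + 35.74×0.085094 = 4.0413.
N = 3821/4.0413 = 945.491.

945 mice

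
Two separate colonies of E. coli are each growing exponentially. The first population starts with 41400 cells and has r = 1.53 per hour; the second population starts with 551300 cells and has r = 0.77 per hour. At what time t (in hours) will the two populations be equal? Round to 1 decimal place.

3.4 hours

Set 41400·e^(1.53t) = 551300·e^(0.77t).
e^((1.53 − 0.77)t) = 551300/41400 → e^(0.76·t) = 13.316.
0.76·t = ln(13.316) = 2.589, so t = 2.589/0.76 = 3.4066.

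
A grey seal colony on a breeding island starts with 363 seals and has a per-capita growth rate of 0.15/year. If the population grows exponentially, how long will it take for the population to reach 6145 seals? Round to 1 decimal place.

18.9 years

Set N₀·e^(rt) = 6145: e^(0.15·t) = 6145/363 = 16.928.
0.15·t = ln(16.928) = 2.829, so t = 2.829/0.15 = 18.86.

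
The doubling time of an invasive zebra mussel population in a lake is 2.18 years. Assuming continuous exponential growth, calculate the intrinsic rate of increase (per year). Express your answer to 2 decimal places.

0.32 per year

r = ln(2)/t_d = 0.6931/2.18 = 0.31796.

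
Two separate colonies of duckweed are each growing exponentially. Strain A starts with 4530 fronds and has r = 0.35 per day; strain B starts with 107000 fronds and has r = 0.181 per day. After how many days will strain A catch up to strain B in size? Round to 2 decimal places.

Set 4530·e^(0.35t) = 107000·e^(0.181t).
e^((0.35 − 0.181)t) = 107000/4530 → e^(0.169·t) = 23.62.
0.169·t = ln(23.62) = 3.1621, so t = 3.1621/0.169 = 18.711.

18.71 days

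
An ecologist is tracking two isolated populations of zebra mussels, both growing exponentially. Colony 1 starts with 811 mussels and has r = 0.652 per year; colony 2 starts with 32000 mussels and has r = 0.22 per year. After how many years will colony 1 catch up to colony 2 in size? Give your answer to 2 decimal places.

8.51 years

Set 811·e^(0.652t) = 32000·e^(0.22t).
e^((0.652 − 0.22)t) = 32000/811 → e^(0.432·t) = 39.457.
0.432·t = ln(39.457) = 3.6752, so t = 3.6752/0.432 = 8.5075.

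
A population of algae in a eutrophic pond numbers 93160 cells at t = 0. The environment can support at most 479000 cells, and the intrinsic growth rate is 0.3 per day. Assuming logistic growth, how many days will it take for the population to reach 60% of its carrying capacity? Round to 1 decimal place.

6.1 days

A = (K − N₀)/N₀ = (479000 − 93160)/93160 = 4.1417.
Solve 479000/(1 + 4.1417·e^(−0.3t)) = 287400: 1 + 4.1417·e^(−0.3t) = 1.6667, so e^(−0.3t) = 0.160965.
−0.3·t = ln(0.160965) = -1.8266, so t = 1.8266/0.3 = 6.0886.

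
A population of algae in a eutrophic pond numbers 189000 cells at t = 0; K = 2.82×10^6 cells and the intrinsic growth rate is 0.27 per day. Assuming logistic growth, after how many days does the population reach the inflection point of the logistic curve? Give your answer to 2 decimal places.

9.75 days

Logistic growth is fastest at N = K/2 = 1.41×10^6.
A = (K − N₀)/N₀ = 13.921. Set K/(1 + A·e^(−rt)) = K/2 → A·e^(−rt) = 1.
e^(−0.27t) = 1/13.921 = 0.0718358, so t = ln(13.921)/0.27 = 2.6334/0.27 = 9.7532.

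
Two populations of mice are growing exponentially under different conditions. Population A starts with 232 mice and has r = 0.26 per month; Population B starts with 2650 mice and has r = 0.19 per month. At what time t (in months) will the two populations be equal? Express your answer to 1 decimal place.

34.8 months

Set 232·e^(0.26t) = 2650·e^(0.19t).
e^((0.26 − 0.19)t) = 2650/232 → e^(0.07·t) = 11.422.
0.07·t = ln(11.422) = 2.4356, so t = 2.4356/0.07 = 34.794.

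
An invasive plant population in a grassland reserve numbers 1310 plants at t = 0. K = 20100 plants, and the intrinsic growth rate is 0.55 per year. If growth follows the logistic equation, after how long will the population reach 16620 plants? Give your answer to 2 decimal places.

A = (K − N₀)/N₀ = (20100 − 1310)/1310 = 14.344.
Solve 20100/(1 + 14.344·e^(−0.55t)) = 16620: 1 + 14.344·e^(−0.55t) = 1.2094, so e^(−0.55t) = 0.014598.
−0.55·t = ln(0.014598) = -4.2269, so t = 4.2269/0.55 = 7.6852.

7.69 years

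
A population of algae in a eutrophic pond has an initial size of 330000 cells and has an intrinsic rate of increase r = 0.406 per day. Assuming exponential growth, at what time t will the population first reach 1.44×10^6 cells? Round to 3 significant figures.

Set N₀·e^(rt) = 1.44×10^6: e^(0.406·t) = 1.44×10^6/330000 = 4.3636.
0.406·t = ln(4.3636) = 1.4733, so t = 1.4733/0.406 = 3.6288.

3.63 days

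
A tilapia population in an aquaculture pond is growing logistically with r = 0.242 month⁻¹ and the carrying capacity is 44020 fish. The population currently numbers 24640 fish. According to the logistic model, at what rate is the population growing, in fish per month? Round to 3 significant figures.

dN/dt = rN(1 − N/K) = 0.242 × 24640 × (1 − 24640/44020).
1 − 24640/44020 = 0.44025; dN/dt = 0.242 × 24640 × 0.44025 = 2625.2.

2630 fish per month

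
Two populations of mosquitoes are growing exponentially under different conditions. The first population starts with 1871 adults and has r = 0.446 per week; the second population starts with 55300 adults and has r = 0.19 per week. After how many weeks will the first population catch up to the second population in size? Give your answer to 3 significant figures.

Set 1871·e^(0.446t) = 55300·e^(0.19t).
e^((0.446 − 0.19)t) = 55300/1871 → e^(0.256·t) = 29.556.
0.256·t = ln(29.556) = 3.3863, so t = 3.3863/0.256 = 13.228.

13.2 weeks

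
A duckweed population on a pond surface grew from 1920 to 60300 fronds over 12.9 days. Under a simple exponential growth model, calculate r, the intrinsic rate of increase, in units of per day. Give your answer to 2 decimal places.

0.27 per day

From N(t) = N₀·e^(rt): e^(r·12.9) = 60300/1920 = 31.406.
r·12.9 = ln(31.406) = 3.447, so r = 3.447/12.9 = 0.26721.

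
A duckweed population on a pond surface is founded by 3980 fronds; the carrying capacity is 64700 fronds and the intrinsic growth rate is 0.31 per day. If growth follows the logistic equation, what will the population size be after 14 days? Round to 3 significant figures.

54000 fronds

A = (K − N₀)/N₀ = (64700 − 3980)/3980 = 15.256.
N(t) = K/(1 + A·e^(−rt)) = 64700/(1 + 15.256×e^(−0.31×14)).
e^(−4.34) = 0.013037; denominator = 1 + 15.256×0.013037 = 1.1989.
N = 64700/1.1989 = 53966.6.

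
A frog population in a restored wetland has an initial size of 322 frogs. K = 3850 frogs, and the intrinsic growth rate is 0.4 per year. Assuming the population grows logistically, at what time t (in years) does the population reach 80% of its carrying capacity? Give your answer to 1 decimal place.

A = (K − N₀)/N₀ = (3850 − 322)/322 = 10.957.
Solve 3850/(1 + 10.957·e^(−0.4t)) = 3080: 1 + 10.957·e^(−0.4t) = 1.25, so e^(−0.4t) = 0.0228175.
−0.4·t = ln(0.0228175) = -3.7802, so t = 3.7802/0.4 = 9.4506.

9.5 years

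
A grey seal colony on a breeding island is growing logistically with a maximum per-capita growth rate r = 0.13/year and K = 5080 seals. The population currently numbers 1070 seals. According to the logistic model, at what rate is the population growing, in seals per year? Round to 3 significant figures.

110 seals per year

dN/dt = rN(1 − N/K) = 0.13 × 1070 × (1 − 1070/5080).
1 − 1070/5080 = 0.78937; dN/dt = 0.13 × 1070 × 0.78937 = 109.8.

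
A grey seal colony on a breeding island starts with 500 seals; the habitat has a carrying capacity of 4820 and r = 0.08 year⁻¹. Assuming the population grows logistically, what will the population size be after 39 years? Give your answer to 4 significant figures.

3489 seals

A = (K − N₀)/N₀ = (4820 − 500)/500 = 8.64.
N(t) = K/(1 + A·e^(−rt)) = 4820/(1 + 8.64×e^(−0.08×39)).
e^(−3.12) = 0.044157; denominator = 1 + 8.64×0.044157 = 1.3815.
N = 4820/1.3815 = 3488.92.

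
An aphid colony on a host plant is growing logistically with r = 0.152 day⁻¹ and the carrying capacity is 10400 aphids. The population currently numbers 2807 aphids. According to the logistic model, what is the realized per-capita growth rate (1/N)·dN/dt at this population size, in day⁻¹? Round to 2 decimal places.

(1/N)·dN/dt = r(1 − N/K) = 0.152 × (1 − 2807/10400).
= 0.152 × 0.7301 = 0.11097.

0.11 per day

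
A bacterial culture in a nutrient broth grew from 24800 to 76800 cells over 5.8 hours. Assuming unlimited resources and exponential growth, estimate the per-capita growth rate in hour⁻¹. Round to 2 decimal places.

From N(t) = N₀·e^(rt): e^(r·5.8) = 76800/24800 = 3.0968.
r·5.8 = ln(3.0968) = 1.1304, so r = 1.1304/5.8 = 0.19489.

0.19 per hour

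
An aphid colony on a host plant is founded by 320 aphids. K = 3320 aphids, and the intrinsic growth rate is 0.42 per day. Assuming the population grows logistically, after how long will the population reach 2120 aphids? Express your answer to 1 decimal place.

6.7 days

A = (K − N₀)/N₀ = (3320 − 320)/320 = 9.375.
Solve 3320/(1 + 9.375·e^(−0.42t)) = 2120: 1 + 9.375·e^(−0.42t) = 1.566, so e^(−0.42t) = 0.0603774.
−0.42·t = ln(0.0603774) = -2.8071, so t = 2.8071/0.42 = 6.6837.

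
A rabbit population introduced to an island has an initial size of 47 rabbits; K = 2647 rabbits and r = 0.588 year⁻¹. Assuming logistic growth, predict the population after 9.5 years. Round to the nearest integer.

2192 rabbits

A = (K − N₀)/N₀ = (2647 − 47)/47 = 55.319.
N(t) = K/(1 + A·e^(−rt)) = 2647/(1 + 55.319×e^(−0.588×9.5)).
e^(−5.586) = 0.00375; denominator = 1 + 55.319×0.00375 = 1.2074.
N = 2647/1.2074 = 2192.23.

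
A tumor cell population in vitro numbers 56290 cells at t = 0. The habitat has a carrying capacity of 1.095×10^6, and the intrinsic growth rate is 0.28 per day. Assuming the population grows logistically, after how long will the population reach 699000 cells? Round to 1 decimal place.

A = (K − N₀)/N₀ = (1.095×10^6 − 56290)/56290 = 18.453.
Solve 1.095×10^6/(1 + 18.453·e^(−0.28t)) = 699000: 1 + 18.453·e^(−0.28t) = 1.5665, so e^(−0.28t) = 0.0307012.
−0.28·t = ln(0.0307012) = -3.4835, so t = 3.4835/0.28 = 12.441.

12.4 days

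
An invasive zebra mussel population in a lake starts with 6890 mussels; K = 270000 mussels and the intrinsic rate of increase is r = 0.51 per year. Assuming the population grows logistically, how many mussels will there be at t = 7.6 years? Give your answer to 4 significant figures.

150700 mussels

A = (K − N₀)/N₀ = (270000 − 6890)/6890 = 38.187.
N(t) = K/(1 + A·e^(−rt)) = 270000/(1 + 38.187×e^(−0.51×7.6)).
e^(−3.876) = 0.020734; denominator = 1 + 38.187×0.020734 = 1.7918.
N = 270000/1.7918 = 150690.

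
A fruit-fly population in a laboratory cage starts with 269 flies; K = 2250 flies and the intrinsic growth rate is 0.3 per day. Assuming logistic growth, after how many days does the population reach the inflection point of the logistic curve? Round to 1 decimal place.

Logistic growth is fastest at N = K/2 = 1125.
A = (K − N₀)/N₀ = 7.3643. Set K/(1 + A·e^(−rt)) = K/2 → A·e^(−rt) = 1.
e^(−0.3t) = 1/7.3643 = 0.13579, so t = ln(7.3643)/0.3 = 1.9966/0.3 = 6.6555.

6.7 days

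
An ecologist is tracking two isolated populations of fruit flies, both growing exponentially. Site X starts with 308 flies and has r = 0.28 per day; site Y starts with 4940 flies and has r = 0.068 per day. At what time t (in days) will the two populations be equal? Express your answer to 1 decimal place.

Set 308·e^(0.28t) = 4940·e^(0.068t).
e^((0.28 − 0.068)t) = 4940/308 → e^(0.212·t) = 16.039.
0.212·t = ln(16.039) = 2.775, so t = 2.775/0.212 = 13.09.

13.1 days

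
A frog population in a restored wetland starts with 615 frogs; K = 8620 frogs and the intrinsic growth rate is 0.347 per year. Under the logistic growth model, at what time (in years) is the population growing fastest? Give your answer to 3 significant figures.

7.40 years

Logistic growth is fastest at N = K/2 = 4310.
A = (K − N₀)/N₀ = 13.016. Set K/(1 + A·e^(−rt)) = K/2 → A·e^(−rt) = 1.
e^(−0.347t) = 1/13.016 = 0.076827, so t = ln(13.016)/0.347 = 2.5662/0.347 = 7.3954.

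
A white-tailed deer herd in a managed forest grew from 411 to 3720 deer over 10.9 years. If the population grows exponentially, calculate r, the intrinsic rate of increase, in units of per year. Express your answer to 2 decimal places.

From N(t) = N₀·e^(rt): e^(r·10.9) = 3720/411 = 9.0511.
r·10.9 = ln(9.0511) = 2.2029, so r = 2.2029/10.9 = 0.2021.

0.20 per year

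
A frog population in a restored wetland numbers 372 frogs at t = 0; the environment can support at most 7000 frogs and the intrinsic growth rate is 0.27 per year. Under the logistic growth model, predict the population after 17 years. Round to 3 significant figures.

5930 frogs

A = (K − N₀)/N₀ = (7000 − 372)/372 = 17.817.
N(t) = K/(1 + A·e^(−rt)) = 7000/(1 + 17.817×e^(−0.27×17)).
e^(−4.59) = 0.010153; denominator = 1 + 17.817×0.010153 = 1.1809.
N = 7000/1.1809 = 5927.7.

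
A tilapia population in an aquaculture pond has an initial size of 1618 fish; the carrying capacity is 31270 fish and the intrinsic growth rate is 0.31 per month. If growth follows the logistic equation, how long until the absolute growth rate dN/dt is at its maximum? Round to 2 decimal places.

9.38 months

Logistic growth is fastest at N = K/2 = 15635.
A = (K − N₀)/N₀ = 18.326. Set K/(1 + A·e^(−rt)) = K/2 → A·e^(−rt) = 1.
e^(−0.31t) = 1/18.326 = 0.0545663, so t = ln(18.326)/0.31 = 2.9083/0.31 = 9.3817.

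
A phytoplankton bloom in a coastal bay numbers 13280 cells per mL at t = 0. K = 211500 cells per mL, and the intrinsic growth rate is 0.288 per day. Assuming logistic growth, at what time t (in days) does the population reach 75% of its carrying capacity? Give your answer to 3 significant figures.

A = (K − N₀)/N₀ = (211500 − 13280)/13280 = 14.926.
Solve 211500/(1 + 14.926·e^(−0.288t)) = 158625: 1 + 14.926·e^(−0.288t) = 1.3333, so e^(−0.288t) = 0.0223321.
−0.288·t = ln(0.0223321) = -3.8017, so t = 3.8017/0.288 = 13.2.

13.2 days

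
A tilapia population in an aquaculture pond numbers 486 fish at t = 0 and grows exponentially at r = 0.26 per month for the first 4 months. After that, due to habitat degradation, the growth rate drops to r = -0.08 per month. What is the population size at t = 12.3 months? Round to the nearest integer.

Phase 1: N(4) = 486·e^(0.26×4) = 486·e^1.04 = 1375.
Phase 2 runs for 12.3 − 4 = 8.3 months at r = -0.08.
N(12.3) = 1375·e^(-0.08×8.3) = 1375·e^-0.664 = 707.833.

708 fish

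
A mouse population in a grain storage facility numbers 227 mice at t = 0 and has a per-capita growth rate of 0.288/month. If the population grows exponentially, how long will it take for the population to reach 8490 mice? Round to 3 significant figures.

12.6 months

Set N₀·e^(rt) = 8490: e^(0.288·t) = 8490/227 = 37.401.
0.288·t = ln(37.401) = 3.6217, so t = 3.6217/0.288 = 12.575.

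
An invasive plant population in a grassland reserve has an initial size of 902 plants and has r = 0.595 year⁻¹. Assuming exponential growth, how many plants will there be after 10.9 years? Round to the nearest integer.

N(t) = N₀·e^(rt) = 902 × e^(0.595×10.9) = 902 × e^6.486.
e^6.486 ≈ 655.57, so N ≈ 902 × 655.57 = 591321.

591321 plants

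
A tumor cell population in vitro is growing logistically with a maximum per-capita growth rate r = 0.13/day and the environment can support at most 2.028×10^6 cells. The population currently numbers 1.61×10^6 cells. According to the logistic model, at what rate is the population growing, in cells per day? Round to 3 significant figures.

dN/dt = rN(1 − N/K) = 0.13 × 1.61×10^6 × (1 − 1.61×10^6/2.028×10^6).
1 − 1.61×10^6/2.028×10^6 = 0.20611; dN/dt = 0.13 × 1.61×10^6 × 0.20611 = 43140.

43100 cells per day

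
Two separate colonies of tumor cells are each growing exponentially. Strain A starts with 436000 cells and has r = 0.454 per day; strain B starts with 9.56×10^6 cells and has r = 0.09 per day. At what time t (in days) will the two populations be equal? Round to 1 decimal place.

Set 436000·e^(0.454t) = 9.56×10^6·e^(0.09t).
e^((0.454 − 0.09)t) = 9.56×10^6/436000 → e^(0.364·t) = 21.927.
0.364·t = ln(21.927) = 3.0877, so t = 3.0877/0.364 = 8.4827.

8.5 days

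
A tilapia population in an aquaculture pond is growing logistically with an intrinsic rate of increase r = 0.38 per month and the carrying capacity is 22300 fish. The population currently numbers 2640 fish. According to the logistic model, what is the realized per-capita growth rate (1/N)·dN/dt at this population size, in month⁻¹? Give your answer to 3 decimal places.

(1/N)·dN/dt = r(1 − N/K) = 0.38 × (1 − 2640/22300).
= 0.38 × 0.88161 = 0.33501.

0.335 per month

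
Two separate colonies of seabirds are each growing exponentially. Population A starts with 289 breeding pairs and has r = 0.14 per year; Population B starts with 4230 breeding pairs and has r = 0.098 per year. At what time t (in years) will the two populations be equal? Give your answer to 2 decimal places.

63.89 years

Set 289·e^(0.14t) = 4230·e^(0.098t).
e^((0.14 − 0.098)t) = 4230/289 → e^(0.042·t) = 14.637.
0.042·t = ln(14.637) = 2.6835, so t = 2.6835/0.042 = 63.894.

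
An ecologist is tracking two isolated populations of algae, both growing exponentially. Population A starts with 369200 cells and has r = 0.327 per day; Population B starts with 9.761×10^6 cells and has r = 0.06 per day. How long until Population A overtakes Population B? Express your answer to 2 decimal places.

Set 369200·e^(0.327t) = 9.761×10^6·e^(0.06t).
e^((0.327 − 0.06)t) = 9.761×10^6/369200 → e^(0.267·t) = 26.438.
0.267·t = ln(26.438) = 3.2748, so t = 3.2748/0.267 = 12.265.

12.27 days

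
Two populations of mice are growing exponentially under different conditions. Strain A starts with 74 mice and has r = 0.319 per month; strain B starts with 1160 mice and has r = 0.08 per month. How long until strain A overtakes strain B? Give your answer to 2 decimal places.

11.52 months

Set 74·e^(0.319t) = 1160·e^(0.08t).
e^((0.319 − 0.08)t) = 1160/74 → e^(0.239·t) = 15.676.
0.239·t = ln(15.676) = 2.7521, so t = 2.7521/0.239 = 11.515.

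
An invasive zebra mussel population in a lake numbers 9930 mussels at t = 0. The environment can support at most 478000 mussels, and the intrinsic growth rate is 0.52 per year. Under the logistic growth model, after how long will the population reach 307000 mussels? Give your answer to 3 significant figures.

A = (K − N₀)/N₀ = (478000 − 9930)/9930 = 47.137.
Solve 478000/(1 + 47.137·e^(−0.52t)) = 307000: 1 + 47.137·e^(−0.52t) = 1.557, so e^(−0.52t) = 0.0118167.
−0.52·t = ln(0.0118167) = -4.4382, so t = 4.4382/0.52 = 8.5351.

8.54 years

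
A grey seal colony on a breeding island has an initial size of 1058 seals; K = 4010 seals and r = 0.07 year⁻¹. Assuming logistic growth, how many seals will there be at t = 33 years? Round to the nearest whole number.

A = (K − N₀)/N₀ = (4010 − 1058)/1058 = 2.7902.
N(t) = K/(1 + A·e^(−rt)) = 4010/(1 + 2.7902×e^(−0.07×33)).
e^(−2.31) = 0.099261; denominator = 1 + 2.7902×0.099261 = 1.277.
N = 4010/1.277 = 3140.28.

3140 seals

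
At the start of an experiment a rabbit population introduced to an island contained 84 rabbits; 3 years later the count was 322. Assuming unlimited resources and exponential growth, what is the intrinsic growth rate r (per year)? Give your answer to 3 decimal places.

0.448 per year

From N(t) = N₀·e^(rt): e^(r·3) = 322/84 = 3.8333.
r·3 = ln(3.8333) = 1.3437, so r = 1.3437/3 = 0.44791.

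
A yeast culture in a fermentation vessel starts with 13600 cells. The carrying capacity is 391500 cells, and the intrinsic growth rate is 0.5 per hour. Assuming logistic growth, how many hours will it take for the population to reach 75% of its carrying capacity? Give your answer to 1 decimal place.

A = (K − N₀)/N₀ = (391500 − 13600)/13600 = 27.787.
Solve 391500/(1 + 27.787·e^(−0.5t)) = 293625: 1 + 27.787·e^(−0.5t) = 1.3333, so e^(−0.5t) = 0.0119961.
−0.5·t = ln(0.0119961) = -4.4232, so t = 4.4232/0.5 = 8.8463.

8.8 hours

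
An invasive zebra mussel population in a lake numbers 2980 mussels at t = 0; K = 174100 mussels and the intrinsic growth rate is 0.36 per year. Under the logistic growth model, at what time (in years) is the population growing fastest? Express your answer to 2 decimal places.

Logistic growth is fastest at N = K/2 = 87050.
A = (K − N₀)/N₀ = 57.423. Set K/(1 + A·e^(−rt)) = K/2 → A·e^(−rt) = 1.
e^(−0.36t) = 1/57.423 = 0.0174147, so t = ln(57.423)/0.36 = 4.0504/0.36 = 11.251.

11.25 years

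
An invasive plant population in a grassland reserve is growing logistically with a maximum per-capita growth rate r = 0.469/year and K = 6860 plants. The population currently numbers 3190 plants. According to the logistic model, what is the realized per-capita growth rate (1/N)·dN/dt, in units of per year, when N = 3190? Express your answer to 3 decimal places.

(1/N)·dN/dt = r(1 − N/K) = 0.469 × (1 − 3190/6860).
= 0.469 × 0.53499 = 0.25091.

0.251 per year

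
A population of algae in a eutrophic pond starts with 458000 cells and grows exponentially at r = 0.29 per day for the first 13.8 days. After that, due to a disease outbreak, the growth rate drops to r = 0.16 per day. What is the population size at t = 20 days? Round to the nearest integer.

67566609 cells

Phase 1: N(13.8) = 458000·e^(0.29×13.8) = 458000·e^4.002 = 2.505601×10^7.
Phase 2 runs for 20 − 13.8 = 6.2 days at r = 0.16.
N(20) = 2.505601×10^7·e^(0.16×6.2) = 2.505601×10^7·e^0.992 = 6.756661×10^7.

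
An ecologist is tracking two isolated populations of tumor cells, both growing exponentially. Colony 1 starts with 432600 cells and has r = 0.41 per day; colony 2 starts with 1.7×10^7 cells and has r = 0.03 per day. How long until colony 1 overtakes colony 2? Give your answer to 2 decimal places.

9.66 days

Set 432600·e^(0.41t) = 1.7×10^7·e^(0.03t).
e^((0.41 − 0.03)t) = 1.7×10^7/432600 → e^(0.38·t) = 39.297.
0.38·t = ln(39.297) = 3.6712, so t = 3.6712/0.38 = 9.6609.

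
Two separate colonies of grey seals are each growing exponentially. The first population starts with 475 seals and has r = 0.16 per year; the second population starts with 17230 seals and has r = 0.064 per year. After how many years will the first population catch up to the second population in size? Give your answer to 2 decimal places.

Set 475·e^(0.16t) = 17230·e^(0.064t).
e^((0.16 − 0.064)t) = 17230/475 → e^(0.096·t) = 36.274.
0.096·t = ln(36.274) = 3.5911, so t = 3.5911/0.096 = 37.407.

37.41 years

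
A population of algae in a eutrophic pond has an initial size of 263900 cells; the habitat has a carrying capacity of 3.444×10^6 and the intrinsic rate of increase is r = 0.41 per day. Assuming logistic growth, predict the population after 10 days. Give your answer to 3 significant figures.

A = (K − N₀)/N₀ = (3.444×10^6 − 263900)/263900 = 12.05.
N(t) = K/(1 + A·e^(−rt)) = 3.444×10^6/(1 + 12.05×e^(−0.41×10)).
e^(−4.1) = 0.016573; denominator = 1 + 12.05×0.016573 = 1.1997.
N = 3.444×10^6/1.1997 = 2.8707×10^6.

2870000 cells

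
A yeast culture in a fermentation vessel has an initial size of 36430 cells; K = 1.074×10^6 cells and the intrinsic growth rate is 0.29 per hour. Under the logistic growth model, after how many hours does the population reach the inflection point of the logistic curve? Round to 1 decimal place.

11.5 hours

Logistic growth is fastest at N = K/2 = 537000.
A = (K − N₀)/N₀ = 28.481. Set K/(1 + A·e^(−rt)) = K/2 → A·e^(−rt) = 1.
e^(−0.29t) = 1/28.481 = 0.0351109, so t = ln(28.481)/0.29 = 3.3492/0.29 = 11.549.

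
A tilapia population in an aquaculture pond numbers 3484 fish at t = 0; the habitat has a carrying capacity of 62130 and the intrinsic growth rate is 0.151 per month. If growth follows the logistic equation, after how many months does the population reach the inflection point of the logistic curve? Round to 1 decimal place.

Logistic growth is fastest at N = K/2 = 31065.
A = (K − N₀)/N₀ = 16.833. Set K/(1 + A·e^(−rt)) = K/2 → A·e^(−rt) = 1.
e^(−0.151t) = 1/16.833 = 0.0594073, so t = ln(16.833)/0.151 = 2.8233/0.151 = 18.698.

18.7 months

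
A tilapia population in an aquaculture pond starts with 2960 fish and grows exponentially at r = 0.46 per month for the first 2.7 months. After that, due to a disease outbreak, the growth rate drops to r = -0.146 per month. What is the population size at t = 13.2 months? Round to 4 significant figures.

2213 fish

Phase 1: N(2.7) = 2960·e^(0.46×2.7) = 2960·e^1.242 = 10249.1.
Phase 2 runs for 13.2 − 2.7 = 10.5 months at r = -0.146.
N(13.2) = 10249.1·e^(-0.146×10.5) = 10249.1·e^-1.533 = 2212.65.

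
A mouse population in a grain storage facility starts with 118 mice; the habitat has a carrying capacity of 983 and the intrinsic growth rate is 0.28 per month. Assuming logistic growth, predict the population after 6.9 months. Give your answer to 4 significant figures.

A = (K − N₀)/N₀ = (983 − 118)/118 = 7.3305.
N(t) = K/(1 + A·e^(−rt)) = 983/(1 + 7.3305×e^(−0.28×6.9)).
e^(−1.932) = 0.14486; denominator = 1 + 7.3305×0.14486 = 2.0619.
N = 983/2.0619 = 476.748.

476.7 mice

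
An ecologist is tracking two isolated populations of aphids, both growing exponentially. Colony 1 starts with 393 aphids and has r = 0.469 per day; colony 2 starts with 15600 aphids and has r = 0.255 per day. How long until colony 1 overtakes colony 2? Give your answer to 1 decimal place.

Set 393·e^(0.469t) = 15600·e^(0.255t).
e^((0.469 − 0.255)t) = 15600/393 → e^(0.214·t) = 39.695.
0.214·t = ln(39.695) = 3.6812, so t = 3.6812/0.214 = 17.202.

17.2 days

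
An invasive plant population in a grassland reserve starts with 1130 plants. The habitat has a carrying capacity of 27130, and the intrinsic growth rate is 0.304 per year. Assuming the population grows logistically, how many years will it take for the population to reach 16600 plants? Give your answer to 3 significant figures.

11.8 years

A = (K − N₀)/N₀ = (27130 − 1130)/1130 = 23.009.
Solve 27130/(1 + 23.009·e^(−0.304t)) = 16600: 1 + 23.009·e^(−0.304t) = 1.6343, so e^(−0.304t) = 0.0275693.
−0.304·t = ln(0.0275693) = -3.5911, so t = 3.5911/0.304 = 11.813.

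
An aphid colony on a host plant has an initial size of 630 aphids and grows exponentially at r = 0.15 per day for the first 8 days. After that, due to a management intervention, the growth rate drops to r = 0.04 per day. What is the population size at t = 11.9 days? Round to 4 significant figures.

Phase 1: N(8) = 630·e^(0.15×8) = 630·e^1.2 = 2091.67.
Phase 2 runs for 11.9 − 8 = 3.9 days at r = 0.04.
N(11.9) = 2091.67·e^(0.04×3.9) = 2091.67·e^0.156 = 2444.8.

2445 aphids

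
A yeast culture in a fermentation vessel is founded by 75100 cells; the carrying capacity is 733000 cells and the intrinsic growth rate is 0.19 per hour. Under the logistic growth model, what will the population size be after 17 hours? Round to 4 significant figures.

A = (K − N₀)/N₀ = (733000 − 75100)/75100 = 8.7603.
N(t) = K/(1 + A·e^(−rt)) = 733000/(1 + 8.7603×e^(−0.19×17)).
e^(−3.23) = 0.039557; denominator = 1 + 8.7603×0.039557 = 1.3465.
N = 733000/1.3465 = 544360.

544400 cells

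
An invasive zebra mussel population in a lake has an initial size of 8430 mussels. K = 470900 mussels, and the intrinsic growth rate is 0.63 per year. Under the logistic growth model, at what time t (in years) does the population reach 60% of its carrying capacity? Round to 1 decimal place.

A = (K − N₀)/N₀ = (470900 − 8430)/8430 = 54.86.
Solve 470900/(1 + 54.86·e^(−0.63t)) = 282540: 1 + 54.86·e^(−0.63t) = 1.6667, so e^(−0.63t) = 0.0121521.
−0.63·t = ln(0.0121521) = -4.4103, so t = 4.4103/0.63 = 7.0004.

7.0 years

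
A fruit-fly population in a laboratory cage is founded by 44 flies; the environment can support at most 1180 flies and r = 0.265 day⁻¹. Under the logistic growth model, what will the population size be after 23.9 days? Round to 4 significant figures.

1128 flies

A = (K − N₀)/N₀ = (1180 − 44)/44 = 25.818.
N(t) = K/(1 + A·e^(−rt)) = 1180/(1 + 25.818×e^(−0.265×23.9)).
e^(−6.333) = 0.0017758; denominator = 1 + 25.818×0.0017758 = 1.0458.
N = 1180/1.0458 = 1128.27.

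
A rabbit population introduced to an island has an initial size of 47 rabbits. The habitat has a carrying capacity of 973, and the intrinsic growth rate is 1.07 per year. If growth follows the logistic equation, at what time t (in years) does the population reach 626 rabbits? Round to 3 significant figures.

3.34 years

A = (K − N₀)/N₀ = (973 − 47)/47 = 19.702.
Solve 973/(1 + 19.702·e^(−1.07t)) = 626: 1 + 19.702·e^(−1.07t) = 1.5543, so e^(−1.07t) = 0.0281347.
−1.07·t = ln(0.0281347) = -3.5708, so t = 3.5708/1.07 = 3.3372.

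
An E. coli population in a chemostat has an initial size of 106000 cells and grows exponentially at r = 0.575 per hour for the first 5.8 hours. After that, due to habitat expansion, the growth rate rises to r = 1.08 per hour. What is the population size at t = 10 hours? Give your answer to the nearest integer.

277739553 cells

Phase 1: N(5.8) = 106000·e^(0.575×5.8) = 106000·e^3.335 = 2.976309×10^6.
Phase 2 runs for 10 − 5.8 = 4.2 hours at r = 1.08.
N(10) = 2.976309×10^6·e^(1.08×4.2) = 2.976309×10^6·e^4.536 = 2.777396×10^8.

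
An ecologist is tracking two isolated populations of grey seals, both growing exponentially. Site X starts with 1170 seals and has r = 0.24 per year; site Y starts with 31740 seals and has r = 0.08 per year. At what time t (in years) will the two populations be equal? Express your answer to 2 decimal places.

Set 1170·e^(0.24t) = 31740·e^(0.08t).
e^((0.24 − 0.08)t) = 31740/1170 → e^(0.16·t) = 27.128.
0.16·t = ln(27.128) = 3.3006, so t = 3.3006/0.16 = 20.629.

20.63 years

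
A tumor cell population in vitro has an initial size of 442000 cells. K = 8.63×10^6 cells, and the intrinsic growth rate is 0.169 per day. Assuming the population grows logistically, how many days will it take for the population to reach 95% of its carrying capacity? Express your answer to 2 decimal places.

A = (K − N₀)/N₀ = (8.63×10^6 − 442000)/442000 = 18.525.
Solve 8.63×10^6/(1 + 18.525·e^(−0.169t)) = 8.1985×10^6: 1 + 18.525·e^(−0.169t) = 1.0526, so e^(−0.169t) = 0.00284113.
−0.169·t = ln(0.00284113) = -5.8636, so t = 5.8636/0.169 = 34.696.

34.70 days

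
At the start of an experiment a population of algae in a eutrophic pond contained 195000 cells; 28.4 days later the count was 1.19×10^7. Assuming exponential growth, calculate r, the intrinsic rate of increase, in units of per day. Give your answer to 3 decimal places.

0.145 per day

From N(t) = N₀·e^(rt): e^(r·28.4) = 1.19×10^7/195000 = 61.026.
r·28.4 = ln(61.026) = 4.1113, so r = 4.1113/28.4 = 0.14476.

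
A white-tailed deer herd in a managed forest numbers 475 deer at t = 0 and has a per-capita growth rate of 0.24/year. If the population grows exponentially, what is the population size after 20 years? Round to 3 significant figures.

N(t) = N₀·e^(rt) = 475 × e^(0.24×20) = 475 × e^4.8.
e^4.8 ≈ 121.51, so N ≈ 475 × 121.51 = 57717.4.

57700 deer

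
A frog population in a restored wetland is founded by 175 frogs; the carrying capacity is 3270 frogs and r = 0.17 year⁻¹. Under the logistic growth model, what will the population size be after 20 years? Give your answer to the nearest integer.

A = (K − N₀)/N₀ = (3270 − 175)/175 = 17.686.
N(t) = K/(1 + A·e^(−rt)) = 3270/(1 + 17.686×e^(−0.17×20)).
e^(−3.4) = 0.033373; denominator = 1 + 17.686×0.033373 = 1.5902.
N = 3270/1.5902 = 2056.31.

2056 frogs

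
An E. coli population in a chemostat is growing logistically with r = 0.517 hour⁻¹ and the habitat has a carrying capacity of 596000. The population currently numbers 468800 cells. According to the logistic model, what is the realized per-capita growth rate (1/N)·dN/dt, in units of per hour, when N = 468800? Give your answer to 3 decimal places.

0.110 per hour

(1/N)·dN/dt = r(1 − N/K) = 0.517 × (1 − 468800/596000).
= 0.517 × 0.21342 = 0.11034.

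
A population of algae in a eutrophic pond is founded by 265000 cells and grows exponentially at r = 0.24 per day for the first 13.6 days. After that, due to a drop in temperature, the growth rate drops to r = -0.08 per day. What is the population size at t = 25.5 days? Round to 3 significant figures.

Phase 1: N(13.6) = 265000·e^(0.24×13.6) = 265000·e^3.264 = 6.930795×10^6.
Phase 2 runs for 25.5 − 13.6 = 11.9 days at r = -0.08.
N(25.5) = 6.930795×10^6·e^(-0.08×11.9) = 6.930795×10^6·e^-0.952 = 2.675067×10^6.

2680000 cells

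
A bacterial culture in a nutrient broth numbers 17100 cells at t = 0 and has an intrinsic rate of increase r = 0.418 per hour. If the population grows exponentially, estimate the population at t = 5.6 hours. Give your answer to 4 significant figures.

N(t) = N₀·e^(rt) = 17100 × e^(0.418×5.6) = 17100 × e^2.341.
e^2.341 ≈ 10.39, so N ≈ 17100 × 10.39 = 177661.

177700 cells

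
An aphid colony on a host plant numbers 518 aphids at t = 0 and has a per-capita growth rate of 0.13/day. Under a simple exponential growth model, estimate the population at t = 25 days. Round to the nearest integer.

N(t) = N₀·e^(rt) = 518 × e^(0.13×25) = 518 × e^3.25.
e^3.25 ≈ 25.79, so N ≈ 518 × 25.79 = 13359.4.

13359 aphids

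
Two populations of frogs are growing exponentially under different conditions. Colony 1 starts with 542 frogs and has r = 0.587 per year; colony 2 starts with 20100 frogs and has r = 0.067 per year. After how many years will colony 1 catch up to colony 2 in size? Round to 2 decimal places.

6.95 years

Set 542·e^(0.587t) = 20100·e^(0.067t).
e^((0.587 − 0.067)t) = 20100/542 → e^(0.52·t) = 37.085.
0.52·t = ln(37.085) = 3.6132, so t = 3.6132/0.52 = 6.9485.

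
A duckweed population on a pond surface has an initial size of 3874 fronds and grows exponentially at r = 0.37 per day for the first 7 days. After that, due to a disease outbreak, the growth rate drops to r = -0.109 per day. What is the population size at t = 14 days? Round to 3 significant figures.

24100 fronds

Phase 1: N(7) = 3874·e^(0.37×7) = 3874·e^2.59 = 51639.5.
Phase 2 runs for 14 − 7 = 7 days at r = -0.109.
N(14) = 51639.5·e^(-0.109×7) = 51639.5·e^-0.763 = 24077.7.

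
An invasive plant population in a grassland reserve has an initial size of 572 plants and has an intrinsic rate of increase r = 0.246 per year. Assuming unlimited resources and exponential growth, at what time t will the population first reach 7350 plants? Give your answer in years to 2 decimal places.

10.38 years

Set N₀·e^(rt) = 7350: e^(0.246·t) = 7350/572 = 12.85.
0.246·t = ln(12.85) = 2.5533, so t = 2.5533/0.246 = 10.379.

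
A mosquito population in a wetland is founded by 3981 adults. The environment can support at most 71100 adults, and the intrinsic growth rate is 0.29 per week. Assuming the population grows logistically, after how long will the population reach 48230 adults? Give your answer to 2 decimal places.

A = (K − N₀)/N₀ = (71100 − 3981)/3981 = 16.86.
Solve 71100/(1 + 16.86·e^(−0.29t)) = 48230: 1 + 16.86·e^(−0.29t) = 1.4742, so e^(−0.29t) = 0.0281252.
−0.29·t = ln(0.0281252) = -3.5711, so t = 3.5711/0.29 = 12.314.

12.31 weeks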